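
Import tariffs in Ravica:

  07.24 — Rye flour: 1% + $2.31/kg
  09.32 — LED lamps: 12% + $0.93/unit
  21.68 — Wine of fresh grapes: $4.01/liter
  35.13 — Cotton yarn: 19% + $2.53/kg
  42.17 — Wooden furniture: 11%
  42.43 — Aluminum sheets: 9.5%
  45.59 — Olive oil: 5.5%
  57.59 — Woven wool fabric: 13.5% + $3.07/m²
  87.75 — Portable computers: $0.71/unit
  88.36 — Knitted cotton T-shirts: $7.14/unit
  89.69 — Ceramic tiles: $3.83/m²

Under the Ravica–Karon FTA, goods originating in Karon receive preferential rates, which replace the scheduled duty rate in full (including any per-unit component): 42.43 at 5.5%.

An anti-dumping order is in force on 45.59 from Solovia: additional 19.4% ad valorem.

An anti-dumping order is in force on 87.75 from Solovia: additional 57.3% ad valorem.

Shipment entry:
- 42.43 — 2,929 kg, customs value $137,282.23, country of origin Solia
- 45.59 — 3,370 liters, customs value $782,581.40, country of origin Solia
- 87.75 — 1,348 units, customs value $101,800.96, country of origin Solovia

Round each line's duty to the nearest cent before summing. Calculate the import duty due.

$115,372.82

Line 1 (42.43, Solia, 2,929 kg, $137,282.23):
Base rate for 42.43 is 9.5%.
42.43 has an FTA preferential rate, but origin Solia is not Karon; base rate stands.
Duty = $137,282.23 × 9.5% = $13,041.81.
Line 2 (45.59, Solia, 3,370 liters, $782,581.40):
Base rate for 45.59 is 5.5%.
The additional-duty order on 45.59 targets Solovia, not Solia; it does not apply.
Duty = $782,581.40 × 5.5% = $43,041.98.
Line 3 (87.75, Solovia, 1,348 units, $101,800.96):
Base rate for 87.75 is $0.71/unit.
Additional duty on 87.75 from Solovia: +57.3% ad valorem. Applied ad valorem rate = 57.3%.
Duty = $101,800.96 × 57.3% + 1,348 × $0.71 = $59,289.03.
Total = $13,041.81 + $43,041.98 + $59,289.03 = $115,372.82.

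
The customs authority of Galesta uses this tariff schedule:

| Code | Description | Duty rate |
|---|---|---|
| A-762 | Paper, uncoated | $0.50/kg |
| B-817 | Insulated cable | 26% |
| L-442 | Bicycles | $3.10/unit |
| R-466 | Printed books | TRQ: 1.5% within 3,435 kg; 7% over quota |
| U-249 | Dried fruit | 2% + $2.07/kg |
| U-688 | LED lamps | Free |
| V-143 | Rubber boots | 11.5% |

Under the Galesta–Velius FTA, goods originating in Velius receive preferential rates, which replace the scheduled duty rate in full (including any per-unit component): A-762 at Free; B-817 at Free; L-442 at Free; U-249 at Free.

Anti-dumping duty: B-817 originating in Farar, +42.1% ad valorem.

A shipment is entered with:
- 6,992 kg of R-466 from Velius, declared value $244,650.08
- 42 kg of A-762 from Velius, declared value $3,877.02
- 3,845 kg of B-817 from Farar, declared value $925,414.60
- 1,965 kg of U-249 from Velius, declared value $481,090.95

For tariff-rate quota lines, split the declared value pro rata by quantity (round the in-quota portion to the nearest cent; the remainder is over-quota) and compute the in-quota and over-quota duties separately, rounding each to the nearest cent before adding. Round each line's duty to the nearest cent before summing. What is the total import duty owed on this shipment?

$640,722.36

Line 1 (R-466, Velius, 6,992 kg, $244,650.08):
Code R-466 is under a tariff-rate quota (threshold 3,435 kg). In-quota: 3,435 kg at 1.5%; over-quota: 3,557 kg at 7%.
Pro-rata value split: in-quota = $244,650.08 × 3,435/6,992 = $120,190.65; over-quota = $244,650.08 − $120,190.65 = $124,459.43.
In-quota duty = $120,190.65 × 1.5% = $1,802.86. Over-quota duty = $124,459.43 × 7% = $8,712.16.
Line duty = $1,802.86 + $8,712.16 = $10,515.02.
Line 2 (A-762, Velius, 42 kg, $3,877.02):
Base rate for A-762 is $0.50/kg.
Origin Velius qualifies under the Galesta–Velius agreement and A-762 is covered: preferential rate Free applies instead.
Duty = $3,877.02 × 0% = $0.00.
Line 3 (B-817, Farar, 3,845 kg, $925,414.60):
Base rate for B-817 is 26%.
B-817 has an FTA preferential rate, but origin Farar is not Velius; base rate stands.
Additional duty on B-817 from Farar: +42.1%. Applied ad valorem rate: 26% + 42.1% = 68.1%.
Duty = $925,414.60 × 68.1% = $630,207.34.
Line 4 (U-249, Velius, 1,965 kg, $481,090.95):
Base rate for U-249 is 2% + $2.07/kg.
Origin Velius qualifies under the Galesta–Velius agreement and U-249 is covered: preferential rate Free applies instead.
Duty = $481,090.95 × 0% = $0.00.
Total = $10,515.02 + $0.00 + $630,207.34 + $0.00 = $640,722.36.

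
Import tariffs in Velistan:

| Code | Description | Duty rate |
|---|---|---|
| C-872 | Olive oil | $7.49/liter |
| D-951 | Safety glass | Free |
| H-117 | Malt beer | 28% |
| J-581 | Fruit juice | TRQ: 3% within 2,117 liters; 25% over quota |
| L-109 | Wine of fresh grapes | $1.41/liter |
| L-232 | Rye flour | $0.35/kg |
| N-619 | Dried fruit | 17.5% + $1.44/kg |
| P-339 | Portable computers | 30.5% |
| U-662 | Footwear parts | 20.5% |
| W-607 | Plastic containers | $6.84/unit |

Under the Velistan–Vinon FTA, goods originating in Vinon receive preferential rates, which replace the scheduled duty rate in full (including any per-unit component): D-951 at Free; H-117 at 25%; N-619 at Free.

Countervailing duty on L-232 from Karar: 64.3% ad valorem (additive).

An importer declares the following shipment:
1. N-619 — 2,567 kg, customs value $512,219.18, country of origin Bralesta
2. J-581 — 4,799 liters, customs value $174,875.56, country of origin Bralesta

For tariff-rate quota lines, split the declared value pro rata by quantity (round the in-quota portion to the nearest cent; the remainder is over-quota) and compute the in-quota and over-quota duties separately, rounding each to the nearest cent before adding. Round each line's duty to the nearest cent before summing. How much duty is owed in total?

Line 1 (N-619, Bralesta, 2,567 kg, $512,219.18):
Base rate for N-619 is 17.5% + $1.44/kg.
N-619 has an FTA preferential rate, but origin Bralesta is not Vinon; base rate stands.
Duty = $512,219.18 × 17.5% + 2,567 × $1.44 = $93,334.84.
Line 2 (J-581, Bralesta, 4,799 liters, $174,875.56):
Code J-581 is under a tariff-rate quota (threshold 2,117 liters). In-quota: 2,117 liters at 3%; over-quota: 2,682 liters at 25%.
Pro-rata value split: in-quota = $174,875.56 × 2,117/4,799 = $77,143.48; over-quota = $174,875.56 − $77,143.48 = $97,732.08.
In-quota duty = $77,143.48 × 3% = $2,314.30. Over-quota duty = $97,732.08 × 25% = $24,433.02.
Line duty = $2,314.30 + $24,433.02 = $26,747.32.
Total = $93,334.84 + $26,747.32 = $120,082.16.

$120,082.16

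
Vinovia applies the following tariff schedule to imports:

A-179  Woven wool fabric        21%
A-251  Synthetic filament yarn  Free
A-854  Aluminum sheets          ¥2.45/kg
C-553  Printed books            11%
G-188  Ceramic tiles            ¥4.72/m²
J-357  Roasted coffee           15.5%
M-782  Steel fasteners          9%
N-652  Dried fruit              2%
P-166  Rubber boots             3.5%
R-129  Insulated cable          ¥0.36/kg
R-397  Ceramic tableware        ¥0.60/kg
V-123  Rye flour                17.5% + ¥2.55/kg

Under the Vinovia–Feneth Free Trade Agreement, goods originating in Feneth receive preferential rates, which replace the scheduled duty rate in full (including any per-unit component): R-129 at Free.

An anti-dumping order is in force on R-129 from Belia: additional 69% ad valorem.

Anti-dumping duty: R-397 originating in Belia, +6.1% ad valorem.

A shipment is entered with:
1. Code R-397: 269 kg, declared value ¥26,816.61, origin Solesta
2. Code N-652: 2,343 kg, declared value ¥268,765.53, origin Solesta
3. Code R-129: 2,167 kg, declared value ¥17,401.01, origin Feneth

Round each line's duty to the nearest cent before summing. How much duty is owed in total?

¥5,536.71

Line 1 (R-397, Solesta, 269 kg, ¥26,816.61):
Base rate for R-397 is ¥0.60/kg.
The additional-duty order on R-397 targets Belia, not Solesta; it does not apply.
Duty = 269 × ¥0.60 = ¥161.40.
Line 2 (N-652, Solesta, 2,343 kg, ¥268,765.53):
Base rate for N-652 is 2%.
Duty = ¥268,765.53 × 2% = ¥5,375.31.
Line 3 (R-129, Feneth, 2,167 kg, ¥17,401.01):
Base rate for R-129 is ¥0.36/kg.
Origin Feneth qualifies under the Vinovia–Feneth agreement and R-129 is covered: preferential rate Free applies instead.
The additional-duty order on R-129 targets Belia, not Feneth; it does not apply.
Duty = ¥17,401.01 × 0% = ¥0.00.
Total = ¥161.40 + ¥5,375.31 + ¥0.00 = ¥5,536.71.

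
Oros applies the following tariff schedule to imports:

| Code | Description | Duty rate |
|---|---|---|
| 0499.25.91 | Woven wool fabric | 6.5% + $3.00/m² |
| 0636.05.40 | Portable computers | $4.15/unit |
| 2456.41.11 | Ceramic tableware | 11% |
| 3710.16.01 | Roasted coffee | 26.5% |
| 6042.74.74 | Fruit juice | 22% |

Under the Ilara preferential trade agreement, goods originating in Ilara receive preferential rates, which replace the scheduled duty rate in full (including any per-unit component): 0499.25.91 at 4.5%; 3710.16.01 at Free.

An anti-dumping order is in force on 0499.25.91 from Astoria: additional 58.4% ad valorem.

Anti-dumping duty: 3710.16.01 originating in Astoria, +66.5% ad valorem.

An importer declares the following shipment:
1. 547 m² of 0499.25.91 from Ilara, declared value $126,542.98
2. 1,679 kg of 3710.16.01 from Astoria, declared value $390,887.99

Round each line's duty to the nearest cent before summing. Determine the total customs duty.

$369,220.26

Line 1 (0499.25.91, Ilara, 547 m², $126,542.98):
Base rate for 0499.25.91 is 6.5% + $3.00/m².
Origin Ilara qualifies under the Oros–Ilara agreement and 0499.25.91 is covered: preferential rate 4.5% applies instead.
The additional-duty order on 0499.25.91 targets Astoria, not Ilara; it does not apply.
Duty = $126,542.98 × 4.5% = $5,694.43.
Line 2 (3710.16.01, Astoria, 1,679 kg, $390,887.99):
Base rate for 3710.16.01 is 26.5%.
3710.16.01 has an FTA preferential rate, but origin Astoria is not Ilara; base rate stands.
Additional duty on 3710.16.01 from Astoria: +66.5%. Applied ad valorem rate: 26.5% + 66.5% = 93%.
Duty = $390,887.99 × 93% = $363,525.83.
Total = $5,694.43 + $363,525.83 = $369,220.26.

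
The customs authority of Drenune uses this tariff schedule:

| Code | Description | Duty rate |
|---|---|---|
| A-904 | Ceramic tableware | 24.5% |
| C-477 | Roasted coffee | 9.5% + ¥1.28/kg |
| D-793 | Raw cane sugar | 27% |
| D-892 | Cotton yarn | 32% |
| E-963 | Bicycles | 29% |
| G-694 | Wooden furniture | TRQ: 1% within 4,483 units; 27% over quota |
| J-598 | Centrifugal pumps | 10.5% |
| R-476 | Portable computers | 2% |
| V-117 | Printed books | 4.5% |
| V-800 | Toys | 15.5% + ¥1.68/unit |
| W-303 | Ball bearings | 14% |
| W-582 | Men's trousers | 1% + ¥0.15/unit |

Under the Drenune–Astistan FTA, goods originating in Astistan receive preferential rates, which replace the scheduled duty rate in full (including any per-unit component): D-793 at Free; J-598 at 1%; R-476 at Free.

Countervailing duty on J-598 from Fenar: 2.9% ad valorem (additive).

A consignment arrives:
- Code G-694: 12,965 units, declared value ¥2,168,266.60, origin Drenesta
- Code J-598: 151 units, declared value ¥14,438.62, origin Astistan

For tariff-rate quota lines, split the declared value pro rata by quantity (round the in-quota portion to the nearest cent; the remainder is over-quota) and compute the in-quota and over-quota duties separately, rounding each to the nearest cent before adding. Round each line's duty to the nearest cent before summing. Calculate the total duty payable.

Line 1 (G-694, Drenesta, 12,965 units, ¥2,168,266.60):
Code G-694 is under a tariff-rate quota (threshold 4,483 units). In-quota: 4,483 units at 1%; over-quota: 8,482 units at 27%.
Pro-rata value split: in-quota = ¥2,168,266.60 × 4,483/12,965 = ¥749,736.92; over-quota = ¥2,168,266.60 − ¥749,736.92 = ¥1,418,529.68.
In-quota duty = ¥749,736.92 × 1% = ¥7,497.37. Over-quota duty = ¥1,418,529.68 × 27% = ¥383,003.01.
Line duty = ¥7,497.37 + ¥383,003.01 = ¥390,500.38.
Line 2 (J-598, Astistan, 151 units, ¥14,438.62):
Base rate for J-598 is 10.5%.
Origin Astistan qualifies under the Drenune–Astistan agreement and J-598 is covered: preferential rate 1% applies instead.
The additional-duty order on J-598 targets Fenar, not Astistan; it does not apply.
Duty = ¥14,438.62 × 1% = ¥144.39.
Total = ¥390,500.38 + ¥144.39 = ¥390,644.77.

¥390,644.77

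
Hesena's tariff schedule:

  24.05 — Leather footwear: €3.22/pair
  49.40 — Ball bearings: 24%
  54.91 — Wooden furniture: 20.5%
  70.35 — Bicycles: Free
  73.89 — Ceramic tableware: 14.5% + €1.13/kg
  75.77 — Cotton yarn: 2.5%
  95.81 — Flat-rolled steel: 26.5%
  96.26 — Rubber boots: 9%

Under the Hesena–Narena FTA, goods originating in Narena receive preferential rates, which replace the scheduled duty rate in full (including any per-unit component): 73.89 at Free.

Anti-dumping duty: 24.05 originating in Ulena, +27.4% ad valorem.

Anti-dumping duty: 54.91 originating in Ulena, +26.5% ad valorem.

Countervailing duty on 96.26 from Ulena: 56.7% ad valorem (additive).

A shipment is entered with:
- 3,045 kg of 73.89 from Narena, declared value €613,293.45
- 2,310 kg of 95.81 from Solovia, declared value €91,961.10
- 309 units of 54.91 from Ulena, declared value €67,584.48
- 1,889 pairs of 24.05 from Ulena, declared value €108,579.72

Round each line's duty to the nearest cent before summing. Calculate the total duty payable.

€91,967.82

Line 1 (73.89, Narena, 3,045 kg, €613,293.45):
Base rate for 73.89 is 14.5% + €1.13/kg.
Origin Narena qualifies under the Hesena–Narena agreement and 73.89 is covered: preferential rate Free applies instead.
Duty = €613,293.45 × 0% = €0.00.
Line 2 (95.81, Solovia, 2,310 kg, €91,961.10):
Base rate for 95.81 is 26.5%.
Duty = €91,961.10 × 26.5% = €24,369.69.
Line 3 (54.91, Ulena, 309 units, €67,584.48):
Base rate for 54.91 is 20.5%.
Additional duty on 54.91 from Ulena: +26.5%. Applied ad valorem rate: 20.5% + 26.5% = 47%.
Duty = €67,584.48 × 47% = €31,764.71.
Line 4 (24.05, Ulena, 1,889 pairs, €108,579.72):
Base rate for 24.05 is €3.22/pair.
Additional duty on 24.05 from Ulena: +27.4% ad valorem. Applied ad valorem rate = 27.4%.
Duty = €108,579.72 × 27.4% + 1,889 × €3.22 = €35,833.42.
Total = €0.00 + €24,369.69 + €31,764.71 + €35,833.42 = €91,967.82.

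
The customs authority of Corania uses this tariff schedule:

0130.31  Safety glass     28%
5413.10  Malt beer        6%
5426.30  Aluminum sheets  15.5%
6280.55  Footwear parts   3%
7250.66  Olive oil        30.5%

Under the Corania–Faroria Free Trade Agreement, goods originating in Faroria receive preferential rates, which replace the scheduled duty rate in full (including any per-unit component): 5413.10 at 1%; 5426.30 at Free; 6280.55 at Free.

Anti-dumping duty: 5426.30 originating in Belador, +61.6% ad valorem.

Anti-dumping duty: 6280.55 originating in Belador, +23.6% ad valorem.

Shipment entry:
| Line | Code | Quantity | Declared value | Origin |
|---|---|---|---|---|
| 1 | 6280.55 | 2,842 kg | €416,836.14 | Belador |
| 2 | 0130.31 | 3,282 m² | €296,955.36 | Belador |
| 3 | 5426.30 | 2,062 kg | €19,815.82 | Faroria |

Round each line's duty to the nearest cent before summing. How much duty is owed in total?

Line 1 (6280.55, Belador, 2,842 kg, €416,836.14):
Base rate for 6280.55 is 3%.
6280.55 has an FTA preferential rate, but origin Belador is not Faroria; base rate stands.
Additional duty on 6280.55 from Belador: +23.6%. Applied ad valorem rate: 3% + 23.6% = 26.6%.
Duty = €416,836.14 × 26.6% = €110,878.41.
Line 2 (0130.31, Belador, 3,282 m², €296,955.36):
Base rate for 0130.31 is 28%.
Duty = €296,955.36 × 28% = €83,147.50.
Line 3 (5426.30, Faroria, 2,062 kg, €19,815.82):
Base rate for 5426.30 is 15.5%.
Origin Faroria qualifies under the Corania–Faroria agreement and 5426.30 is covered: preferential rate Free applies instead.
The additional-duty order on 5426.30 targets Belador, not Faroria; it does not apply.
Duty = €19,815.82 × 0% = €0.00.
Total = €110,878.41 + €83,147.50 + €0.00 = €194,025.91.

€194,025.91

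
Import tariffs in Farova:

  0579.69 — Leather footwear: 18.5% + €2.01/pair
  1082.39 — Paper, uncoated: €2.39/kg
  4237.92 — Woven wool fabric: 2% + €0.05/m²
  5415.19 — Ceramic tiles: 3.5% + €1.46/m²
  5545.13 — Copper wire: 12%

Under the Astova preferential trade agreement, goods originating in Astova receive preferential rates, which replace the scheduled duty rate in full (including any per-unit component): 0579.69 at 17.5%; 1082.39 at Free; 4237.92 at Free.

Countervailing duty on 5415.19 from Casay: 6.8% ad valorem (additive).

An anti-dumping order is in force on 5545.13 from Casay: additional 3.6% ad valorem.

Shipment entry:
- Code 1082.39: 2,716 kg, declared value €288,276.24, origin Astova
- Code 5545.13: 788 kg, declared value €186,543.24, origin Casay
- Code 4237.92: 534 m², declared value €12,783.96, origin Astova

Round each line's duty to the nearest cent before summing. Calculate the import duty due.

Line 1 (1082.39, Astova, 2,716 kg, €288,276.24):
Base rate for 1082.39 is €2.39/kg.
Origin Astova qualifies under the Farova–Astova agreement and 1082.39 is covered: preferential rate Free applies instead.
Duty = €288,276.24 × 0% = €0.00.
Line 2 (5545.13, Casay, 788 kg, €186,543.24):
Base rate for 5545.13 is 12%.
Additional duty on 5545.13 from Casay: +3.6%. Applied ad valorem rate: 12% + 3.6% = 15.6%.
Duty = €186,543.24 × 15.6% = €29,100.75.
Line 3 (4237.92, Astova, 534 m², €12,783.96):
Base rate for 4237.92 is 2% + €0.05/m².
Origin Astova qualifies under the Farova–Astova agreement and 4237.92 is covered: preferential rate Free applies instead.
Duty = €12,783.96 × 0% = €0.00.
Total = €0.00 + €29,100.75 + €0.00 = €29,100.75.

€29,100.75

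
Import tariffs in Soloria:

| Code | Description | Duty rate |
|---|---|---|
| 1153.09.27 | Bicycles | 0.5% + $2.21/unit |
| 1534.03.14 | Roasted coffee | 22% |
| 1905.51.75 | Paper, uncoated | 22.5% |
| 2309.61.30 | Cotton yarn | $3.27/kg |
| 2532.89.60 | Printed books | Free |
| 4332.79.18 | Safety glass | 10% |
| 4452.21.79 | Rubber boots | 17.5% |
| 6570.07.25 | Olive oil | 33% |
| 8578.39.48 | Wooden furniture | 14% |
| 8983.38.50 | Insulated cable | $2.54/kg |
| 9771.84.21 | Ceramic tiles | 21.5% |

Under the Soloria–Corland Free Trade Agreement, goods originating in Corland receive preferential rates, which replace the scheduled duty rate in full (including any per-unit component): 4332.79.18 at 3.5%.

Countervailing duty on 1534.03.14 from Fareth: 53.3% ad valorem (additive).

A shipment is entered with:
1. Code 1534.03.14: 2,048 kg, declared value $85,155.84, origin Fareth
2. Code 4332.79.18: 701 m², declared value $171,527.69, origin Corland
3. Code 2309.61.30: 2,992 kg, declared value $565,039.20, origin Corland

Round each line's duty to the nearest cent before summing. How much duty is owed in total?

$79,909.66

Line 1 (1534.03.14, Fareth, 2,048 kg, $85,155.84):
Base rate for 1534.03.14 is 22%.
Additional duty on 1534.03.14 from Fareth: +53.3%. Applied ad valorem rate: 22% + 53.3% = 75.3%.
Duty = $85,155.84 × 75.3% = $64,122.35.
Line 2 (4332.79.18, Corland, 701 m², $171,527.69):
Base rate for 4332.79.18 is 10%.
Origin Corland qualifies under the Soloria–Corland agreement and 4332.79.18 is covered: preferential rate 3.5% applies instead.
Duty = $171,527.69 × 3.5% = $6,003.47.
Line 3 (2309.61.30, Corland, 2,992 kg, $565,039.20):
Base rate for 2309.61.30 is $3.27/kg.
Origin Corland is the FTA partner but 2309.61.30 is not on the preference list; base rate stands.
Duty = 2,992 × $3.27 = $9,783.84.
Total = $64,122.35 + $6,003.47 + $9,783.84 = $79,909.66.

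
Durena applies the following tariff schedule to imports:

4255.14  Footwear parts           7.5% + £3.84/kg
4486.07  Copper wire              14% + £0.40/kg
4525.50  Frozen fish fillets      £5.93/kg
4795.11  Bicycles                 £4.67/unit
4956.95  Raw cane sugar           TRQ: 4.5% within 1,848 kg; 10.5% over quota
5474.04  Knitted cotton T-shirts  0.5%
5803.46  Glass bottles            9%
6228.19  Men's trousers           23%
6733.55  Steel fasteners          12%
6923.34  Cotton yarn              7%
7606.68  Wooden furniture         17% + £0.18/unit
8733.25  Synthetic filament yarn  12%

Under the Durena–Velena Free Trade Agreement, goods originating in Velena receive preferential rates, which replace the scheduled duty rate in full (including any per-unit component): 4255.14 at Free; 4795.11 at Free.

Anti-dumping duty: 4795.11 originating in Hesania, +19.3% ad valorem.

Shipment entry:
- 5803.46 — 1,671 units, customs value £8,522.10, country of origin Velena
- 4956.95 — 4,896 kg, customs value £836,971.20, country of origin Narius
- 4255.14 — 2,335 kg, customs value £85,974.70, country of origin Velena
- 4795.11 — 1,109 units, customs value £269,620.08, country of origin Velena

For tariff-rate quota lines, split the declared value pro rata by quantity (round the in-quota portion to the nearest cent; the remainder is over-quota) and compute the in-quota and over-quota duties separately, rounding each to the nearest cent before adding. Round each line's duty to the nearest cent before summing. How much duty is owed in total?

Line 1 (5803.46, Velena, 1,671 units, £8,522.10):
Base rate for 5803.46 is 9%.
Origin Velena is the FTA partner but 5803.46 is not on the preference list; base rate stands.
Duty = £8,522.10 × 9% = £766.99.
Line 2 (4956.95, Narius, 4,896 kg, £836,971.20):
Code 4956.95 is under a tariff-rate quota (threshold 1,848 kg). In-quota: 1,848 kg at 4.5%; over-quota: 3,048 kg at 10.5%.
Pro-rata value split: in-quota = £836,971.20 × 1,848/4,896 = £315,915.60; over-quota = £836,971.20 − £315,915.60 = £521,055.60.
In-quota duty = £315,915.60 × 4.5% = £14,216.20. Over-quota duty = £521,055.60 × 10.5% = £54,710.84.
Line duty = £14,216.20 + £54,710.84 = £68,927.04.
Line 3 (4255.14, Velena, 2,335 kg, £85,974.70):
Base rate for 4255.14 is 7.5% + £3.84/kg.
Origin Velena qualifies under the Durena–Velena agreement and 4255.14 is covered: preferential rate Free applies instead.
Duty = £85,974.70 × 0% = £0.00.
Line 4 (4795.11, Velena, 1,109 units, £269,620.08):
Base rate for 4795.11 is £4.67/unit.
Origin Velena qualifies under the Durena–Velena agreement and 4795.11 is covered: preferential rate Free applies instead.
The additional-duty order on 4795.11 targets Hesania, not Velena; it does not apply.
Duty = £269,620.08 × 0% = £0.00.
Total = £766.99 + £68,927.04 + £0.00 + £0.00 = £69,694.03.

£69,694.03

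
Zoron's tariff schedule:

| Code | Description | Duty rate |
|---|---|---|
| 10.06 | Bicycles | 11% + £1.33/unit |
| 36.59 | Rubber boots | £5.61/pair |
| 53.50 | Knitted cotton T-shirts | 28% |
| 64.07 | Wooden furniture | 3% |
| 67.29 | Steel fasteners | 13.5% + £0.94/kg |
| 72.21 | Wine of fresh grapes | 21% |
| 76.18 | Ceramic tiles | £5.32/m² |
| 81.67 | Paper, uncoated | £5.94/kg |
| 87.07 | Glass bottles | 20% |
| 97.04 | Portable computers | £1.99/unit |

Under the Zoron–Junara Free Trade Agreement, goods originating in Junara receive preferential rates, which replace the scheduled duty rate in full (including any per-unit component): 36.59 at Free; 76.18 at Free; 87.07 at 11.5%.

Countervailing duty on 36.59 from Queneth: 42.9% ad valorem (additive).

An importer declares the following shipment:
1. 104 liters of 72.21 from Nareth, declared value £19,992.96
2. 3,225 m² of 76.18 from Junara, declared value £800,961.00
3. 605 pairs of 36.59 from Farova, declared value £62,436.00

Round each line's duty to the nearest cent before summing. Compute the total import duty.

Line 1 (72.21, Nareth, 104 liters, £19,992.96):
Base rate for 72.21 is 21%.
Duty = £19,992.96 × 21% = £4,198.52.
Line 2 (76.18, Junara, 3,225 m², £800,961.00):
Base rate for 76.18 is £5.32/m².
Origin Junara qualifies under the Zoron–Junara agreement and 76.18 is covered: preferential rate Free applies instead.
Duty = £800,961.00 × 0% = £0.00.
Line 3 (36.59, Farova, 605 pairs, £62,436.00):
Base rate for 36.59 is £5.61/pair.
36.59 has an FTA preferential rate, but origin Farova is not Junara; base rate stands.
The additional-duty order on 36.59 targets Queneth, not Farova; it does not apply.
Duty = 605 × £5.61 = £3,394.05.
Total = £4,198.52 + £0.00 + £3,394.05 = £7,592.57.

£7,592.57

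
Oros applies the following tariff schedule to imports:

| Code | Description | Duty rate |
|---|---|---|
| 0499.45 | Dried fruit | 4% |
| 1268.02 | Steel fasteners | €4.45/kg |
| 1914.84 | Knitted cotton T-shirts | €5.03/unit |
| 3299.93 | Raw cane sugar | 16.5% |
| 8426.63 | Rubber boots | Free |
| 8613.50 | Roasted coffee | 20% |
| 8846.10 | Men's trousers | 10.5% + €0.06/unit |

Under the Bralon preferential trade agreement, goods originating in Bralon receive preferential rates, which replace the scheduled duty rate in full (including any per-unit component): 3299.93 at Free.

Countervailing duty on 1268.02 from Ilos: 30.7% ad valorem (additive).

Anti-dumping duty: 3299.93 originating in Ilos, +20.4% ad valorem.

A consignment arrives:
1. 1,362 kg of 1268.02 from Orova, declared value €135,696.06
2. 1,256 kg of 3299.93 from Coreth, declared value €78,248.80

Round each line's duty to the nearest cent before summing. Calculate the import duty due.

€18,971.95

Line 1 (1268.02, Orova, 1,362 kg, €135,696.06):
Base rate for 1268.02 is €4.45/kg.
The additional-duty order on 1268.02 targets Ilos, not Orova; it does not apply.
Duty = 1,362 × €4.45 = €6,060.90.
Line 2 (3299.93, Coreth, 1,256 kg, €78,248.80):
Base rate for 3299.93 is 16.5%.
3299.93 has an FTA preferential rate, but origin Coreth is not Bralon; base rate stands.
The additional-duty order on 3299.93 targets Ilos, not Coreth; it does not apply.
Duty = €78,248.80 × 16.5% = €12,911.05.
Total = €6,060.90 + €12,911.05 = €18,971.95.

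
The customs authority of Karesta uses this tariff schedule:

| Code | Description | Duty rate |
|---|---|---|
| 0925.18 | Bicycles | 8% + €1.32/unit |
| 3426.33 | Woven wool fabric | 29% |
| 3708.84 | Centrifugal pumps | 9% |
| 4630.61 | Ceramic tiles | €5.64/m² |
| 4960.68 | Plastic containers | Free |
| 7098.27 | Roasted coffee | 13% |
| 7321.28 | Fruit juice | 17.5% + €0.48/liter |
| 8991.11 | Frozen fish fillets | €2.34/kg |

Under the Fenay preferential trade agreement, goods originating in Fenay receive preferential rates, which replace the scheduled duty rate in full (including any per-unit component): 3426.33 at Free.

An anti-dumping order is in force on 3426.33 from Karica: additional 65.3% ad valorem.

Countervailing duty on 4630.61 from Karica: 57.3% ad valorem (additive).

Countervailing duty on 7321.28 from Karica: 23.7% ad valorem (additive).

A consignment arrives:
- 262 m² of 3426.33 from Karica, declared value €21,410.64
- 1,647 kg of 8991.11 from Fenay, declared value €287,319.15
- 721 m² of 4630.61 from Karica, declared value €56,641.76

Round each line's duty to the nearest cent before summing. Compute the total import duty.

Line 1 (3426.33, Karica, 262 m², €21,410.64):
Base rate for 3426.33 is 29%.
3426.33 has an FTA preferential rate, but origin Karica is not Fenay; base rate stands.
Additional duty on 3426.33 from Karica: +65.3%. Applied ad valorem rate: 29% + 65.3% = 94.3%.
Duty = €21,410.64 × 94.3% = €20,190.23.
Line 2 (8991.11, Fenay, 1,647 kg, €287,319.15):
Base rate for 8991.11 is €2.34/kg.
Origin Fenay is the FTA partner but 8991.11 is not on the preference list; base rate stands.
Duty = 1,647 × €2.34 = €3,853.98.
Line 3 (4630.61, Karica, 721 m², €56,641.76):
Base rate for 4630.61 is €5.64/m².
Additional duty on 4630.61 from Karica: +57.3% ad valorem. Applied ad valorem rate = 57.3%.
Duty = €56,641.76 × 57.3% + 721 × €5.64 = €36,522.17.
Total = €20,190.23 + €3,853.98 + €36,522.17 = €60,566.38.

€60,566.38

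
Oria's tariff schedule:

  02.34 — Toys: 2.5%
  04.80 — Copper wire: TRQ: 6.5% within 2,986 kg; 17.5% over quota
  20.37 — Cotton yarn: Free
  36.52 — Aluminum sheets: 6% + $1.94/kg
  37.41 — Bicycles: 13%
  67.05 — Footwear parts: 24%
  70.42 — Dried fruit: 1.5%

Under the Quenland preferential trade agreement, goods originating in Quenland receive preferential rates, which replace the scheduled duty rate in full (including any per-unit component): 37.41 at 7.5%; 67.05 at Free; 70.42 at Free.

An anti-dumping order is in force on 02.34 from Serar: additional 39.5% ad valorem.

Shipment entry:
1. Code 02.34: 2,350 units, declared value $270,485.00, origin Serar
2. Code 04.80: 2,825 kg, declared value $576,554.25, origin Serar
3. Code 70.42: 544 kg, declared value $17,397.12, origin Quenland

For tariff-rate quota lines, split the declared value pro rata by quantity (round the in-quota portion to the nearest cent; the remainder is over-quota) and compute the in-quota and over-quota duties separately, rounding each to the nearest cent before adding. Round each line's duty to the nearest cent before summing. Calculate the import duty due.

Line 1 (02.34, Serar, 2,350 units, $270,485.00):
Base rate for 02.34 is 2.5%.
Additional duty on 02.34 from Serar: +39.5%. Applied ad valorem rate: 2.5% + 39.5% = 42%.
Duty = $270,485.00 × 42% = $113,603.70.
Line 2 (04.80, Serar, 2,825 kg, $576,554.25):
Code 04.80 is under a tariff-rate quota (threshold 2,986 kg). Quantity 2,825 kg is within the quota, so the in-quota rate 6.5% applies to the full value.
Duty = $576,554.25 × 6.5% = $37,476.03.
Line 3 (70.42, Quenland, 544 kg, $17,397.12):
Base rate for 70.42 is 1.5%.
Origin Quenland qualifies under the Oria–Quenland agreement and 70.42 is covered: preferential rate Free applies instead.
Duty = $17,397.12 × 0% = $0.00.
Total = $113,603.70 + $37,476.03 + $0.00 = $151,079.73.

$151,079.73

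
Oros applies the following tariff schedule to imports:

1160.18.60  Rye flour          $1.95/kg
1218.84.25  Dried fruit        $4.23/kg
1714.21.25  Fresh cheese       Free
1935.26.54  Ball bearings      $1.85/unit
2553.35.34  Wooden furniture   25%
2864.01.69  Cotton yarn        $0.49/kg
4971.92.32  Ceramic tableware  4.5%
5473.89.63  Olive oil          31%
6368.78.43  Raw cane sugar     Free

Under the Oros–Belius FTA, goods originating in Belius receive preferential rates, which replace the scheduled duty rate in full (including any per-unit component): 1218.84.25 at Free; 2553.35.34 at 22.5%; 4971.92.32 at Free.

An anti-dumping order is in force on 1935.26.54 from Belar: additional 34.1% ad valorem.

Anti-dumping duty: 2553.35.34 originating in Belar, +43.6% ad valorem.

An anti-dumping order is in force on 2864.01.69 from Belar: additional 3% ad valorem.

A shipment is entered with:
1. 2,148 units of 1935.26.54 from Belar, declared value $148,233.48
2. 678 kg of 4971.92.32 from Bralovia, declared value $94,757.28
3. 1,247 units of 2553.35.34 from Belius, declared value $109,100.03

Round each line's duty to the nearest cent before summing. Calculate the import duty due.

Line 1 (1935.26.54, Belar, 2,148 units, $148,233.48):
Base rate for 1935.26.54 is $1.85/unit.
Additional duty on 1935.26.54 from Belar: +34.1% ad valorem. Applied ad valorem rate = 34.1%.
Duty = $148,233.48 × 34.1% + 2,148 × $1.85 = $54,521.42.
Line 2 (4971.92.32, Bralovia, 678 kg, $94,757.28):
Base rate for 4971.92.32 is 4.5%.
4971.92.32 has an FTA preferential rate, but origin Bralovia is not Belius; base rate stands.
Duty = $94,757.28 × 4.5% = $4,264.08.
Line 3 (2553.35.34, Belius, 1,247 units, $109,100.03):
Base rate for 2553.35.34 is 25%.
Origin Belius qualifies under the Oros–Belius agreement and 2553.35.34 is covered: preferential rate 22.5% applies instead.
The additional-duty order on 2553.35.34 targets Belar, not Belius; it does not apply.
Duty = $109,100.03 × 22.5% = $24,547.51.
Total = $54,521.42 + $4,264.08 + $24,547.51 = $83,333.01.

$83,333.01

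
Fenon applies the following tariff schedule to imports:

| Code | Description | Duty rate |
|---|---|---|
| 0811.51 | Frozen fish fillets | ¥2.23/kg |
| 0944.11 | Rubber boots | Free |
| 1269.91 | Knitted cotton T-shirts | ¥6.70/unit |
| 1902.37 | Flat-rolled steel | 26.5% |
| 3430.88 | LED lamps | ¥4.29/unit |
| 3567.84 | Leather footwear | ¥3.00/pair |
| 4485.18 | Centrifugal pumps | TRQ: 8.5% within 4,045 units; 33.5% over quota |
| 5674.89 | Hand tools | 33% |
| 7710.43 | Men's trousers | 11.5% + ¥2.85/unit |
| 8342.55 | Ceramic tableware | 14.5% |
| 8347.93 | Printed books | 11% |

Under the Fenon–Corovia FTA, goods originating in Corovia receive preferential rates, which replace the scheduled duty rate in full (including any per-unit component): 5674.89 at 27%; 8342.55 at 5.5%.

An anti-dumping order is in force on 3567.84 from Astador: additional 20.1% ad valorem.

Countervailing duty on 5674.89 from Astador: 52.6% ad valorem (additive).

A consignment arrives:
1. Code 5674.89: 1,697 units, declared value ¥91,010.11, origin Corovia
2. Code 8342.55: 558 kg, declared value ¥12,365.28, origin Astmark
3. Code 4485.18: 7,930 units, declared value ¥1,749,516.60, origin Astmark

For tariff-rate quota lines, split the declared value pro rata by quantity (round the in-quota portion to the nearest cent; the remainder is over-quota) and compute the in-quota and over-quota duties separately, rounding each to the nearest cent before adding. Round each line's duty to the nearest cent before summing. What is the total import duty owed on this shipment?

¥389,351.78

Line 1 (5674.89, Corovia, 1,697 units, ¥91,010.11):
Base rate for 5674.89 is 33%.
Origin Corovia qualifies under the Fenon–Corovia agreement and 5674.89 is covered: preferential rate 27% applies instead.
The additional-duty order on 5674.89 targets Astador, not Corovia; it does not apply.
Duty = ¥91,010.11 × 27% = ¥24,572.73.
Line 2 (8342.55, Astmark, 558 kg, ¥12,365.28):
Base rate for 8342.55 is 14.5%.
8342.55 has an FTA preferential rate, but origin Astmark is not Corovia; base rate stands.
Duty = ¥12,365.28 × 14.5% = ¥1,792.97.
Line 3 (4485.18, Astmark, 7,930 units, ¥1,749,516.60):
Code 4485.18 is under a tariff-rate quota (threshold 4,045 units). In-quota: 4,045 units at 8.5%; over-quota: 3,885 units at 33.5%.
Pro-rata value split: in-quota = ¥1,749,516.60 × 4,045/7,930 = ¥892,407.90; over-quota = ¥1,749,516.60 − ¥892,407.90 = ¥857,108.70.
In-quota duty = ¥892,407.90 × 8.5% = ¥75,854.67. Over-quota duty = ¥857,108.70 × 33.5% = ¥287,131.41.
Line duty = ¥75,854.67 + ¥287,131.41 = ¥362,986.08.
Total = ¥24,572.73 + ¥1,792.97 + ¥362,986.08 = ¥389,351.78.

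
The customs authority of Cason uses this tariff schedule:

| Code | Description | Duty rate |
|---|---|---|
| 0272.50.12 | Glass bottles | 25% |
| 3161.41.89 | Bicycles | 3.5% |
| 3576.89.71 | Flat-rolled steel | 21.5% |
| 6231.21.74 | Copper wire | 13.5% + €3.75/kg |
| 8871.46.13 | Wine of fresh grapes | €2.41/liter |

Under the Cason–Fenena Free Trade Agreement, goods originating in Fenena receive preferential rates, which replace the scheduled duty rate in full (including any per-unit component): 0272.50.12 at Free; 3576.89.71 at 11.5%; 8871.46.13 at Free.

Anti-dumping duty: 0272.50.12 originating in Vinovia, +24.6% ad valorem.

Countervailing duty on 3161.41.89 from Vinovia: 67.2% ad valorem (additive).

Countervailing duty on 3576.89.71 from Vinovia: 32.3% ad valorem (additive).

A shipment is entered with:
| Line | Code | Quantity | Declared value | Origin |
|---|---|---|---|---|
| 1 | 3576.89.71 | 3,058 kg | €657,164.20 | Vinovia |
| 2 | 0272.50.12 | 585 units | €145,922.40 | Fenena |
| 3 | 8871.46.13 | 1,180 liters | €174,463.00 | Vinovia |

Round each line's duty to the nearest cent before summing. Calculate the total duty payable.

€356,398.14

Line 1 (3576.89.71, Vinovia, 3,058 kg, €657,164.20):
Base rate for 3576.89.71 is 21.5%.
3576.89.71 has an FTA preferential rate, but origin Vinovia is not Fenena; base rate stands.
Additional duty on 3576.89.71 from Vinovia: +32.3%. Applied ad valorem rate: 21.5% + 32.3% = 53.8%.
Duty = €657,164.20 × 53.8% = €353,554.34.
Line 2 (0272.50.12, Fenena, 585 units, €145,922.40):
Base rate for 0272.50.12 is 25%.
Origin Fenena qualifies under the Cason–Fenena agreement and 0272.50.12 is covered: preferential rate Free applies instead.
The additional-duty order on 0272.50.12 targets Vinovia, not Fenena; it does not apply.
Duty = €145,922.40 × 0% = €0.00.
Line 3 (8871.46.13, Vinovia, 1,180 liters, €174,463.00):
Base rate for 8871.46.13 is €2.41/liter.
8871.46.13 has an FTA preferential rate, but origin Vinovia is not Fenena; base rate stands.
Duty = 1,180 × €2.41 = €2,843.80.
Total = €353,554.34 + €0.00 + €2,843.80 = €356,398.14.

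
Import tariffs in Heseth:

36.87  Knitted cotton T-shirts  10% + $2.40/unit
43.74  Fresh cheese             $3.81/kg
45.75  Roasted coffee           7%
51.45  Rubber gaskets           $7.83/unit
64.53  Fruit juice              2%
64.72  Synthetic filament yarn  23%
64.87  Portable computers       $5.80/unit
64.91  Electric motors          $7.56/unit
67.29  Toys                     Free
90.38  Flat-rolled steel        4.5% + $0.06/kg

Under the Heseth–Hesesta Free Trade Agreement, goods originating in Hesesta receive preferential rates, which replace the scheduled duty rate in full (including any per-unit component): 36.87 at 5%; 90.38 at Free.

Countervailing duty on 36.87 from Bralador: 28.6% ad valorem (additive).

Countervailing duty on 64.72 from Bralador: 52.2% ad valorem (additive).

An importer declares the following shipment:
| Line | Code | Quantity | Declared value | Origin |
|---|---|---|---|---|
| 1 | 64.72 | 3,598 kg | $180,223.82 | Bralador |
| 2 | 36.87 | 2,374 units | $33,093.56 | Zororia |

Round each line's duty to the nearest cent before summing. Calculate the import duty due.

Line 1 (64.72, Bralador, 3,598 kg, $180,223.82):
Base rate for 64.72 is 23%.
Additional duty on 64.72 from Bralador: +52.2%. Applied ad valorem rate: 23% + 52.2% = 75.2%.
Duty = $180,223.82 × 75.2% = $135,528.31.
Line 2 (36.87, Zororia, 2,374 units, $33,093.56):
Base rate for 36.87 is 10% + $2.40/unit.
36.87 has an FTA preferential rate, but origin Zororia is not Hesesta; base rate stands.
The additional-duty order on 36.87 targets Bralador, not Zororia; it does not apply.
Duty = $33,093.56 × 10% + 2,374 × $2.40 = $9,006.96.
Total = $135,528.31 + $9,006.96 = $144,535.27.

$144,535.27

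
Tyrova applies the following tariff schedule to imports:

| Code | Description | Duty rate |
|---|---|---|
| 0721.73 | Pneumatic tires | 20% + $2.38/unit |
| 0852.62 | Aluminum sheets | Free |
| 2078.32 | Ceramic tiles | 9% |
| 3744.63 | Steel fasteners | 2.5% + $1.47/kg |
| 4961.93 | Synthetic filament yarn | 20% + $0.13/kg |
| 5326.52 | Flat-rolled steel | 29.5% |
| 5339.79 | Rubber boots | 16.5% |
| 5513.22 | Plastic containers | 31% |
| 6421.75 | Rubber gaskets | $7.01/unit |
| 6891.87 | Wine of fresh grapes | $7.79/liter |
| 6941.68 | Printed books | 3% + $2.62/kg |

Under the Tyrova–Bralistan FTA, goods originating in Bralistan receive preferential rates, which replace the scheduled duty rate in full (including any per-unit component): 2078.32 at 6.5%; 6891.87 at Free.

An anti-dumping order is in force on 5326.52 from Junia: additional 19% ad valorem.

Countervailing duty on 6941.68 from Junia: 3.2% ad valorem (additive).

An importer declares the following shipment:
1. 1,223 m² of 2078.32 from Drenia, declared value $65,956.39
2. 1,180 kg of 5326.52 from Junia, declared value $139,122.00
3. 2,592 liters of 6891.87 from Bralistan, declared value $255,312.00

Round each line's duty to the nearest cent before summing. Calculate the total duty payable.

$73,410.25

Line 1 (2078.32, Drenia, 1,223 m², $65,956.39):
Base rate for 2078.32 is 9%.
2078.32 has an FTA preferential rate, but origin Drenia is not Bralistan; base rate stands.
Duty = $65,956.39 × 9% = $5,936.08.
Line 2 (5326.52, Junia, 1,180 kg, $139,122.00):
Base rate for 5326.52 is 29.5%.
Additional duty on 5326.52 from Junia: +19%. Applied ad valorem rate: 29.5% + 19% = 48.5%.
Duty = $139,122.00 × 48.5% = $67,474.17.
Line 3 (6891.87, Bralistan, 2,592 liters, $255,312.00):
Base rate for 6891.87 is $7.79/liter.
Origin Bralistan qualifies under the Tyrova–Bralistan agreement and 6891.87 is covered: preferential rate Free applies instead.
Duty = $255,312.00 × 0% = $0.00.
Total = $5,936.08 + $67,474.17 + $0.00 = $73,410.25.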